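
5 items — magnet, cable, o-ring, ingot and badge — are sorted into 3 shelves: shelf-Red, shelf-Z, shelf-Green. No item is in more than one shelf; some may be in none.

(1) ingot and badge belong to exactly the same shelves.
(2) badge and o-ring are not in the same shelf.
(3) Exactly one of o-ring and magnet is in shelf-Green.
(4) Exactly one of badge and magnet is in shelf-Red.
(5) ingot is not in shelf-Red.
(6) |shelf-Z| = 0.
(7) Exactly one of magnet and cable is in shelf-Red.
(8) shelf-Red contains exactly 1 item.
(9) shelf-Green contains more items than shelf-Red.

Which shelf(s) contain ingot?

ingot: none

From (5): ingot ∉ shelf-Red.
(1): badge matches ingot: badge ∉ shelf-Red.
(4) (exactly one): magnet ∈ shelf-Red.
(6): shelf-Z already has 0, so the rest are out.
(7) (exactly one): cable ∉ shelf-Red.
(8): shelf-Red already has 1, so the rest are out.
(3) (exactly one): o-ring ∈ shelf-Green.
(2): badge ∉ shelf-Green.
(1): ingot matches badge: ingot ∉ shelf-Green.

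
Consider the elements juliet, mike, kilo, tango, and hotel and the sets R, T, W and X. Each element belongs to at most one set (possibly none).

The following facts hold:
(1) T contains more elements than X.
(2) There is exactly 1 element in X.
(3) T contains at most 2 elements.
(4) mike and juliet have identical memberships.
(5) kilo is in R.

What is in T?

T = {juliet, mike}

From (5): kilo ∈ R.
Suppose juliet ∉ T: no assignment then satisfies all the clues, so juliet ∈ T.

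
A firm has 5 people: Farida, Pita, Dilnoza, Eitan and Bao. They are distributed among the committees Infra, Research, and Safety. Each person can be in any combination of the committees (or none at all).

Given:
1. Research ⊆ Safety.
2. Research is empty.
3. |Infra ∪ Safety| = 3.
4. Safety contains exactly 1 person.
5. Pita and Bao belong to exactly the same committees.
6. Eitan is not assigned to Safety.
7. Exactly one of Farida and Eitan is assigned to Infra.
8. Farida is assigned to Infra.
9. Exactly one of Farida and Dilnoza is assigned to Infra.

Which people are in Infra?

Infra = {Bao, Farida, Pita}

From (6): Eitan ∉ Safety.
From (8): Farida ∈ Infra.
(1) contrapositive: Eitan ∉ Research.
(2): Research already has 0, so the rest are out.
(7) (exactly one): Eitan ∉ Infra.
(9) (exactly one): Dilnoza ∉ Infra.
Suppose Pita ∉ Infra: no assignment then satisfies all the clues, so Pita ∈ Infra.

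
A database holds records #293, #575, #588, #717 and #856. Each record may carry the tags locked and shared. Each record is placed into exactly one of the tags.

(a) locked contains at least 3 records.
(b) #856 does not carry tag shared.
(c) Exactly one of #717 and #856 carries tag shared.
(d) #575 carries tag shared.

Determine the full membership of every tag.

locked = {#293, #588, #856}; shared = {#575, #717}

From (b): #856 ∉ shared.
From (d): #575 ∈ shared.
(c) (exactly one): #717 ∈ shared.
Only one tag left: #856 ∈ locked.
(a): only 3 candidates remain for locked, so all are in.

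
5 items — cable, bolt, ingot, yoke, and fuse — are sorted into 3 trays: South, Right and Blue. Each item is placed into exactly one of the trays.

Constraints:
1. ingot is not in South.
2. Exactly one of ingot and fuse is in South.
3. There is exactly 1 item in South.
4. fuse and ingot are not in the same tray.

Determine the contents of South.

From (1): ingot ∉ South.
(2) (exactly one): fuse ∈ South.
(3): South already has 1, so the rest are out.

South = {fuse}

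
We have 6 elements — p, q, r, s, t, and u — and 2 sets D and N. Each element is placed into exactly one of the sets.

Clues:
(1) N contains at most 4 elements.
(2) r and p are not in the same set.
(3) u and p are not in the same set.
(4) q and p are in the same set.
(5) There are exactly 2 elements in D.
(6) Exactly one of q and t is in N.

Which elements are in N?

N = {r, s, t, u}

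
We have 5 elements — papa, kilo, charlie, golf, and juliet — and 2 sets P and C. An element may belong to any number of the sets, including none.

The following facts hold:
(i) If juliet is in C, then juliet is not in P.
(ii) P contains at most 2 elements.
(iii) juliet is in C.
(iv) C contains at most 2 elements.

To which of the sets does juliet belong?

From (iii): juliet ∈ C.
(i): juliet ∉ P.

juliet: C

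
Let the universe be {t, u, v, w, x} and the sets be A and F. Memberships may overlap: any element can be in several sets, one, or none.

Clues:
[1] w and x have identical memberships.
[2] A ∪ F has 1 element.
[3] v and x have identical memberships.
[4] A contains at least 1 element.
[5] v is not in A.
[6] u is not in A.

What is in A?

From (5): v ∉ A.
From (6): u ∉ A.
(3): x matches v: x ∉ A.
(1): w matches x: w ∉ A.
(4): only 1 candidates remain for A, so all are in.

A = {t}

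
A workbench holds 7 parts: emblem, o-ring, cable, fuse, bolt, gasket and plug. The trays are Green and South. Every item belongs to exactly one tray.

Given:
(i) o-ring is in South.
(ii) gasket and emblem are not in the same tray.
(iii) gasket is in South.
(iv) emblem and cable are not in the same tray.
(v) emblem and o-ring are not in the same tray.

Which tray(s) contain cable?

cable: South

From (i): o-ring ∈ South.
From (iii): gasket ∈ South.
(ii): emblem ∉ South.
Only one tray left: emblem ∈ Green.
(iv): cable ∉ Green.
Only one tray left: cable ∈ South.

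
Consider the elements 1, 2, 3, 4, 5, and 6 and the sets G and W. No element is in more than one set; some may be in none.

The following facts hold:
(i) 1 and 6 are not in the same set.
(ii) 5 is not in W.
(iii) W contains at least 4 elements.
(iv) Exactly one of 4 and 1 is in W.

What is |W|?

4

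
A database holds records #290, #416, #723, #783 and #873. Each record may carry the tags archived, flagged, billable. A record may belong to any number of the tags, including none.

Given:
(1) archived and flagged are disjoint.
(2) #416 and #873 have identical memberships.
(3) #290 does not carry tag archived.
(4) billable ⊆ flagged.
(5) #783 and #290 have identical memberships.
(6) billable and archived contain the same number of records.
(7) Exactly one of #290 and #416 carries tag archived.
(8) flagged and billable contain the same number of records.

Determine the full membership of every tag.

archived = {#416, #873}; flagged = {#290, #783}; billable = {#290, #783}

From (3): #290 ∉ archived.
(5): #783 matches #290: #783 ∉ archived.
(7) (exactly one): #416 ∈ archived.
(1) (disjoint): #416 ∉ flagged.
(2): #873 matches #416: #873 ∈ archived.
(2): #873 matches #416: #873 ∉ flagged.
(4) contrapositive: #416 ∉ billable.
(4) contrapositive: #873 ∉ billable.
Suppose #290 ∉ flagged: no assignment then satisfies all the clues, so #290 ∈ flagged.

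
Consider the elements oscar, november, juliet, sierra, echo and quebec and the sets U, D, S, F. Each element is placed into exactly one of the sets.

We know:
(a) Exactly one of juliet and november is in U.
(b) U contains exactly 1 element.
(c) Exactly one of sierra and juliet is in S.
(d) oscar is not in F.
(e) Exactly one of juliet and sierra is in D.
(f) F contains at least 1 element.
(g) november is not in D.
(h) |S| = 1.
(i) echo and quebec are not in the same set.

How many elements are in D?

3

From (d): oscar ∉ F.
From (g): november ∉ D.
Suppose oscar ∈ U: no assignment then satisfies all the clues, so oscar ∉ U.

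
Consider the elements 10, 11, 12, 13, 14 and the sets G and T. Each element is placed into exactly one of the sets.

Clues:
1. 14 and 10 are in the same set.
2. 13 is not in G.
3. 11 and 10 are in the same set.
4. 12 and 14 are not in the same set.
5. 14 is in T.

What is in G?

G = {12}

From (2): 13 ∉ G.
From (5): 14 ∈ T.
(1): 10 matches 14: 10 ∉ G.
(1): 10 matches 14: 10 ∈ T.
(3): 11 matches 10: 11 ∉ G.
(3): 11 matches 10: 11 ∈ T.
(4): 12 ∉ T.
Only one set left: 12 ∈ G.
Only one set left: 13 ∈ T.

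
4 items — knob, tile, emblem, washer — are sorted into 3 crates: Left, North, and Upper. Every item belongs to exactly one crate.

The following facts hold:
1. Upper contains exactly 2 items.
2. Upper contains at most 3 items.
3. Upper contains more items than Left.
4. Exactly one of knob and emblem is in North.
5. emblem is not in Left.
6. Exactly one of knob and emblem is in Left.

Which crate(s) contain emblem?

emblem: North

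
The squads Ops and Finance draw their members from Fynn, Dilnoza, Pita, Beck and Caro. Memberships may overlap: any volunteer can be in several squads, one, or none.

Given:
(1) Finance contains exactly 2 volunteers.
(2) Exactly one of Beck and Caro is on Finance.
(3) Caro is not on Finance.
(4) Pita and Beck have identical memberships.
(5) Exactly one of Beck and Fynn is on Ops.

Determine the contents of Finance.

Finance = {Beck, Pita}

From (3): Caro ∉ Finance.
(2) (exactly one): Beck ∈ Finance.
(4): Pita matches Beck: Pita ∈ Finance.
(1): Finance already has 2, so the rest are out.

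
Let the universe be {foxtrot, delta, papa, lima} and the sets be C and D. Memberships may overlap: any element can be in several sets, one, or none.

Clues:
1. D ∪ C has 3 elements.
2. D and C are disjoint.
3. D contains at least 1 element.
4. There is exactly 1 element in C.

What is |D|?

2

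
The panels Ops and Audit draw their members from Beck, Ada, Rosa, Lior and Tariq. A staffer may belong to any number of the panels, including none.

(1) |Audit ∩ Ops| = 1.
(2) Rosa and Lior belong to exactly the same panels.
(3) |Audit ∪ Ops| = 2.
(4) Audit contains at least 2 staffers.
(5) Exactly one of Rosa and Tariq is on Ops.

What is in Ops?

Ops = {Tariq}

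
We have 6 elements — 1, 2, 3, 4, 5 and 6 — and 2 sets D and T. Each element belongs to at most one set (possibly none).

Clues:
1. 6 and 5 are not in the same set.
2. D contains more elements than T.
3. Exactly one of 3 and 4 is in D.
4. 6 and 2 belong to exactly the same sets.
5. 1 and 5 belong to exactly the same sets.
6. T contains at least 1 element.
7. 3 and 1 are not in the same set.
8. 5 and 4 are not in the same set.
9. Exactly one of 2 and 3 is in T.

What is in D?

D = {2, 4, 6}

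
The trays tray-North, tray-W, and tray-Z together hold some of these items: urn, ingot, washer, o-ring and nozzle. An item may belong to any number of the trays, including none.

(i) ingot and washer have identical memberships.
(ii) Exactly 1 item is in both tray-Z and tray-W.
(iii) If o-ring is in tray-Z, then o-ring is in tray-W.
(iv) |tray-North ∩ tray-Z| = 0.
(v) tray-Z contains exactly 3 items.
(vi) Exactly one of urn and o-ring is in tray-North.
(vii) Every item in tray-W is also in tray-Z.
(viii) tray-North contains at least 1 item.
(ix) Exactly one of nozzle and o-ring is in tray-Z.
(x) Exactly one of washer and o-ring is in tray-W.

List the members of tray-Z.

tray-Z = {ingot, o-ring, washer}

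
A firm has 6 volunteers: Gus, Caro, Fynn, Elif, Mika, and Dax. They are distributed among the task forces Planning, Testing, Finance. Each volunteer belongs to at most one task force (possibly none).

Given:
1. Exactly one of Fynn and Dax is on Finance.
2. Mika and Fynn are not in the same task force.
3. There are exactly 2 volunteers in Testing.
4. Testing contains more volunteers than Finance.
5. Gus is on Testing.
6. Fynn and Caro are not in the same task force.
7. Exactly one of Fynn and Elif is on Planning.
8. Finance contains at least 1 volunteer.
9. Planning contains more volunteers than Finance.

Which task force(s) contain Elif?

Elif: Planning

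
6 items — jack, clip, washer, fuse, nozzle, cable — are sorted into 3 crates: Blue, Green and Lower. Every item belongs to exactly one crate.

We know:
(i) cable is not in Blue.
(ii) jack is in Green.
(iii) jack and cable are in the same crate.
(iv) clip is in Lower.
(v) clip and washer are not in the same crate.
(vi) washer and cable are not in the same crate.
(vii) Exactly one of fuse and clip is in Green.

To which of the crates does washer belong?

From (i): cable ∉ Blue.
From (ii): jack ∈ Green.
From (iv): clip ∈ Lower.
(iii): cable matches jack: cable ∈ Green.
(v): washer ∉ Lower.
(vi): washer ∉ Green.
(vii) (exactly one): fuse ∈ Green.
Only one crate left: washer ∈ Blue.

washer: Blue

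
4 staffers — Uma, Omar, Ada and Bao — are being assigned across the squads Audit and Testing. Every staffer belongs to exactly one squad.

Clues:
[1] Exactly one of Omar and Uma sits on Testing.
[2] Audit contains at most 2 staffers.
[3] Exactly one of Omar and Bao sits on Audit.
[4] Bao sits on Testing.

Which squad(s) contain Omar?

Omar: Audit

From (4): Bao ∈ Testing.
(3) (exactly one): Omar ∈ Audit.
(1) (exactly one): Uma ∈ Testing.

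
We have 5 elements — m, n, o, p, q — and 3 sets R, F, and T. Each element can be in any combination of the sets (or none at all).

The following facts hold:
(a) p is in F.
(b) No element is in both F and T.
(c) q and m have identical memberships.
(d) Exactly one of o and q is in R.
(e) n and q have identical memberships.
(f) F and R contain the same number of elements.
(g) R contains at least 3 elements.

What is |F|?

4

From (a): p ∈ F.
(b) (disjoint): p ∉ T.
Suppose m ∉ R: no assignment then satisfies all the clues, so m ∈ R.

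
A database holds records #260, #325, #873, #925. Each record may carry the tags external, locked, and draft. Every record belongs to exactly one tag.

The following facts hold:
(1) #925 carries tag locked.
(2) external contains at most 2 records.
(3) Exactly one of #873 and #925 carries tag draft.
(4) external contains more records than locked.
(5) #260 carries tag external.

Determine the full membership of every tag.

external = {#260, #325}; locked = {#925}; draft = {#873}

From (1): #925 ∈ locked.
From (5): #260 ∈ external.
(3) (exactly one): #873 ∈ draft.
Suppose #325 ∉ external: no assignment then satisfies all the clues, so #325 ∈ external.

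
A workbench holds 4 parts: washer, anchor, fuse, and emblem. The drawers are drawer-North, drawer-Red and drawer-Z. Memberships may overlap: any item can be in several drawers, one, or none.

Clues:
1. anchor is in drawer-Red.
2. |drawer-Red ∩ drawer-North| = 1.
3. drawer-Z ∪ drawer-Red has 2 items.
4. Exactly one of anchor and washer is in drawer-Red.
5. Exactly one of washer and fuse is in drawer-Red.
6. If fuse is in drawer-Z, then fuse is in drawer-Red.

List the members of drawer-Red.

From (1): anchor ∈ drawer-Red.
(4) (exactly one): washer ∉ drawer-Red.
(5) (exactly one): fuse ∈ drawer-Red.
Suppose emblem ∈ drawer-Red: no assignment then satisfies all the clues, so emblem ∉ drawer-Red.

drawer-Red = {anchor, fuse}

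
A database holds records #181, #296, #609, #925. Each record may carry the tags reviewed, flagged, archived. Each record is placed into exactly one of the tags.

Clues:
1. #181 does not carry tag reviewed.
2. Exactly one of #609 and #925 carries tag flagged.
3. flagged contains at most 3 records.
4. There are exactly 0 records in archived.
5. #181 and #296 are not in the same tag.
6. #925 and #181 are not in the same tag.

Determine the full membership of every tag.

reviewed = {#296, #925}; flagged = {#181, #609}; archived = {}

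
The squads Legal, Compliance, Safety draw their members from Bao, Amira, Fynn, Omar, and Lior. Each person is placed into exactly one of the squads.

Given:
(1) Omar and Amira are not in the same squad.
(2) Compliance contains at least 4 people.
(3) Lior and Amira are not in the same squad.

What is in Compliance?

Compliance = {Bao, Fynn, Lior, Omar}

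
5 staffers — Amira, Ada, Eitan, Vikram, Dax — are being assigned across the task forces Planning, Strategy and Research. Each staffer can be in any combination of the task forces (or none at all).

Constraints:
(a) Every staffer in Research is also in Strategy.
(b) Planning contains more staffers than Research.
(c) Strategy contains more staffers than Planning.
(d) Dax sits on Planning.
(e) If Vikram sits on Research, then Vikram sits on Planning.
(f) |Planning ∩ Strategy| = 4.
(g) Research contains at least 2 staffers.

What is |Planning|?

4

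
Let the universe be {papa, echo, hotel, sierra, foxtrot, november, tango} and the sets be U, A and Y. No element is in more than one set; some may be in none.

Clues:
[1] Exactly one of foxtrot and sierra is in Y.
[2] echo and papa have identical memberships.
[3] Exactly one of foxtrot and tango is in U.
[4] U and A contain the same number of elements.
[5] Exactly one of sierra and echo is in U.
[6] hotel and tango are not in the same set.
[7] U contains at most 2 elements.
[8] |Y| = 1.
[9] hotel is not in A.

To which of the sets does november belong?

november: none

From (9): hotel ∉ A.
Suppose november ∈ U: no assignment then satisfies all the clues, so november ∉ U.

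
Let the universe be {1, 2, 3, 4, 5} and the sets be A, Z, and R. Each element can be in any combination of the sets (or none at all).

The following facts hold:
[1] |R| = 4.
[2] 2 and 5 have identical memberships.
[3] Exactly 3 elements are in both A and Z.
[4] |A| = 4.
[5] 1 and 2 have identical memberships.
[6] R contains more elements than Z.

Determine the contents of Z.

Z = {1, 2, 5}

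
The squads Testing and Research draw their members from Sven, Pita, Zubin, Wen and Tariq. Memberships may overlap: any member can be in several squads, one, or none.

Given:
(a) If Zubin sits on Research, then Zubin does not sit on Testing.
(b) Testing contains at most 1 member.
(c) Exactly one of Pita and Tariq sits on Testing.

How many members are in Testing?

1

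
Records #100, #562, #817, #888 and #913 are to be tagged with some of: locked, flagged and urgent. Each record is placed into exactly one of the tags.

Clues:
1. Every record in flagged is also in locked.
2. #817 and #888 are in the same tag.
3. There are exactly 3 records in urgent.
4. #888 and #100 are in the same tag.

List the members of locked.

locked = {#562, #913}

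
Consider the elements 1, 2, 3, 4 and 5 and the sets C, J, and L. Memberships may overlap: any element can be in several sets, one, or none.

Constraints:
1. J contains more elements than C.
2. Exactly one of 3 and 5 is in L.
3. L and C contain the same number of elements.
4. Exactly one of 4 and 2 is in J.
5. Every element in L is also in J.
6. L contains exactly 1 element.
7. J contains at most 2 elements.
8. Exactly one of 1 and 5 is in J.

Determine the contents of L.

L = {5}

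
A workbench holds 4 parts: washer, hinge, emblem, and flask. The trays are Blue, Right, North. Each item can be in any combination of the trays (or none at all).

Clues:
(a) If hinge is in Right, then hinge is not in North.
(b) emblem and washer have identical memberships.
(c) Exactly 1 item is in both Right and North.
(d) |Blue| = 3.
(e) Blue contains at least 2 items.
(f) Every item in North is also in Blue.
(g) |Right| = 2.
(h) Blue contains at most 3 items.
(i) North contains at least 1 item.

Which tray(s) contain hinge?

hinge: Right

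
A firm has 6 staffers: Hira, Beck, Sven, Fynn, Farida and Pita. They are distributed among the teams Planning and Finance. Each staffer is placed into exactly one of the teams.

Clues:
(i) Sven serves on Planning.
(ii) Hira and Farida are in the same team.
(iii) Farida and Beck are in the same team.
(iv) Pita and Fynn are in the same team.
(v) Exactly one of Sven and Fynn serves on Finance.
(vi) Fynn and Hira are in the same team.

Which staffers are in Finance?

Finance = {Beck, Farida, Fynn, Hira, Pita}

From (i): Sven ∈ Planning.
(v) (exactly one): Fynn ∈ Finance.
(vi): Hira matches Fynn: Hira ∉ Planning.
(vi): Hira matches Fynn: Hira ∈ Finance.
(ii): Farida matches Hira: Farida ∉ Planning.
(ii): Farida matches Hira: Farida ∈ Finance.
(iii): Beck matches Farida: Beck ∉ Planning.
(iii): Beck matches Farida: Beck ∈ Finance.
(iv): Pita matches Fynn: Pita ∉ Planning.
(iv): Pita matches Fynn: Pita ∈ Finance.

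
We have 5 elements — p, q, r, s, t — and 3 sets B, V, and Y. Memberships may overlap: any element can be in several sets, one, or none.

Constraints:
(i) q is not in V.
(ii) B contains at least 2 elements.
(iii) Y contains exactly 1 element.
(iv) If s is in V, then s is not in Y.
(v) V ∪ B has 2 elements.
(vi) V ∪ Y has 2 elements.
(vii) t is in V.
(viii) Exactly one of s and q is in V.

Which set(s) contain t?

t: B, V, Y

From (i): q ∉ V.
From (vii): t ∈ V.
(viii) (exactly one): s ∈ V.
(iv): s ∉ Y.
Suppose t ∉ B: no assignment then satisfies all the clues, so t ∈ B.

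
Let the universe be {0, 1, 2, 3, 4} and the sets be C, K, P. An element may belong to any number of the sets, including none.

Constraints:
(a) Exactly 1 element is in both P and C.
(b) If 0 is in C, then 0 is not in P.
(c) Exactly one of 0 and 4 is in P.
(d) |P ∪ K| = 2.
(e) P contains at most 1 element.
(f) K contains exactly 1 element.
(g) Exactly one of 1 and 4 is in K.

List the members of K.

K = {1}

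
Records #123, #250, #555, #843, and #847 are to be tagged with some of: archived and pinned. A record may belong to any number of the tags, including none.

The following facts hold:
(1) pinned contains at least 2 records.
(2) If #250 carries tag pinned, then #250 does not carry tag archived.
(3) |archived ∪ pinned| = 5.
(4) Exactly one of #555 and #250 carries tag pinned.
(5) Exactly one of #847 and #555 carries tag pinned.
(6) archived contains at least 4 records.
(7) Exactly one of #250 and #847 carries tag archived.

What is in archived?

archived = {#123, #555, #843, #847}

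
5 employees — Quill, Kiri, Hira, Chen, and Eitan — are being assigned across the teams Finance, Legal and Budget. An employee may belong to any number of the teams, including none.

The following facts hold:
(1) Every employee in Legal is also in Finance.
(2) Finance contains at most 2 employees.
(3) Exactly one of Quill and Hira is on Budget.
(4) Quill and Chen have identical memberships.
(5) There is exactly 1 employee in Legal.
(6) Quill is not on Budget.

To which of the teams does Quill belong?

From (6): Quill ∉ Budget.
(3) (exactly one): Hira ∈ Budget.
(4): Chen matches Quill: Chen ∉ Budget.
Suppose Quill ∈ Finance: no assignment then satisfies all the clues, so Quill ∉ Finance.

Quill: none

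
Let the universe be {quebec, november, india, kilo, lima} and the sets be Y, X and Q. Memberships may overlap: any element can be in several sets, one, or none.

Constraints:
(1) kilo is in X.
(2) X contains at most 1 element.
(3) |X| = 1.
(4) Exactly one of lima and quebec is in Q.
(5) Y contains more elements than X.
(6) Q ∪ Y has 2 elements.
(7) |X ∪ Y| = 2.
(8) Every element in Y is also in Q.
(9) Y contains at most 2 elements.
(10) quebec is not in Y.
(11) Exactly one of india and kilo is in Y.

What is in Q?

Q = {kilo, lima}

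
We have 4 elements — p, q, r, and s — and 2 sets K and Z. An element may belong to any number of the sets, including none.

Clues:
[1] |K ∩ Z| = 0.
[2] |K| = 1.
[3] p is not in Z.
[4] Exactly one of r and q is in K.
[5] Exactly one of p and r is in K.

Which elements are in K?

K = {r}

From (3): p ∉ Z.
Suppose p ∈ K: no assignment then satisfies all the clues, so p ∉ K.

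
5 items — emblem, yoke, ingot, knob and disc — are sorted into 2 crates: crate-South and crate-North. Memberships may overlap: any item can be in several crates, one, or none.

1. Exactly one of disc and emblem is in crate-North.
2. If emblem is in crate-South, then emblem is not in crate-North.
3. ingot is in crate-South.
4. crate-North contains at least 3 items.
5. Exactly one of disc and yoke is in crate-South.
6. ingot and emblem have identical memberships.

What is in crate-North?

From (3): ingot ∈ crate-South.
(6): emblem matches ingot: emblem ∈ crate-South.
(2): emblem ∉ crate-North.
(6): ingot matches emblem: ingot ∉ crate-North.
(1) (exactly one): disc ∈ crate-North.
(4): only 3 candidates remain for crate-North, so all are in.

crate-North = {disc, knob, yoke}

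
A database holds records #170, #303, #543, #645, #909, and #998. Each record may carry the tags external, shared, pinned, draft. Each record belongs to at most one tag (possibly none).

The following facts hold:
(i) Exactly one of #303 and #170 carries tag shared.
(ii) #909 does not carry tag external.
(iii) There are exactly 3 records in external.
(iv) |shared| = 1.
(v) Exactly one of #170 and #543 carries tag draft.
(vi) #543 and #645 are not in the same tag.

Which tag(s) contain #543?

#543: draft

From (ii): #909 ∉ external.
Suppose #543 ∈ external: no assignment then satisfies all the clues, so #543 ∉ external.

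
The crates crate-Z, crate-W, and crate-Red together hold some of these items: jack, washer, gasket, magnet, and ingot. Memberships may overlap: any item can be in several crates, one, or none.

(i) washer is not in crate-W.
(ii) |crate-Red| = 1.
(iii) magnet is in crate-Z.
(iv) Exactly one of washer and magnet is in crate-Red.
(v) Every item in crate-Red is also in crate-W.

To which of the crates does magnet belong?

magnet: crate-Red, crate-W, crate-Z

From (i): washer ∉ crate-W.
From (iii): magnet ∈ crate-Z.
(v) contrapositive: washer ∉ crate-Red.
(iv) (exactly one): magnet ∈ crate-Red.
(v) with magnet ∈ crate-Red: magnet ∈ crate-W.
(ii): crate-Red already has 1, so the rest are out.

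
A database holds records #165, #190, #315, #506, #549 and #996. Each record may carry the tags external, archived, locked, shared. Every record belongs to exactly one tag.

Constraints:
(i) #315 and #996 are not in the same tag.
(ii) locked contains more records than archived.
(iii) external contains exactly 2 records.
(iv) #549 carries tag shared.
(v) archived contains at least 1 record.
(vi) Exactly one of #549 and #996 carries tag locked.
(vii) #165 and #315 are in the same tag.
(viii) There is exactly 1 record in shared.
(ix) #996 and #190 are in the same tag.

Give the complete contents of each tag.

external = {#165, #315}; archived = {#506}; locked = {#190, #996}; shared = {#549}

From (iv): #549 ∈ shared.
(vi) (exactly one): #996 ∈ locked.
(viii): shared already has 1, so the rest are out.
(ix): #190 matches #996: #190 ∉ external.
(ix): #190 matches #996: #190 ∉ archived.
(ix): #190 matches #996: #190 ∈ locked.
(i): #315 ∉ locked.
(vii): #165 matches #315: #165 ∉ locked.
Suppose #165 ∉ external: no assignment then satisfies all the clues, so #165 ∈ external.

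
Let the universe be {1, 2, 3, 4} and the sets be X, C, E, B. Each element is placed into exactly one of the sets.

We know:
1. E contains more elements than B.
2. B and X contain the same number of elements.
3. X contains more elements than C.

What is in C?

C = {}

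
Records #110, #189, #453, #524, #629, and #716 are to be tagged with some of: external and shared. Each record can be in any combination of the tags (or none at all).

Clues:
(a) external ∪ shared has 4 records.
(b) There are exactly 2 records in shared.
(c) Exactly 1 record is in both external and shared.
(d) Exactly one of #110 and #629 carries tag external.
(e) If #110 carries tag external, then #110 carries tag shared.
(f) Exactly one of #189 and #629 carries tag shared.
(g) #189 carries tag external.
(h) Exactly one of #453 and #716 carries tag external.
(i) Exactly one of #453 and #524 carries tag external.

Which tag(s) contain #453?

#453: external

From (g): #189 ∈ external.
Suppose #453 ∉ external: no assignment then satisfies all the clues, so #453 ∈ external.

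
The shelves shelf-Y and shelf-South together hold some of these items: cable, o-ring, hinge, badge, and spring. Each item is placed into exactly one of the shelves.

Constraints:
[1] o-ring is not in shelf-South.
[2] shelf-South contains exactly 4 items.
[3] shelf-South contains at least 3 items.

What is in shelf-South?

From (1): o-ring ∉ shelf-South.
(2): only 4 candidates remain for shelf-South, so all are in.
Only one shelf left: o-ring ∈ shelf-Y.

shelf-South = {badge, cable, hinge, spring}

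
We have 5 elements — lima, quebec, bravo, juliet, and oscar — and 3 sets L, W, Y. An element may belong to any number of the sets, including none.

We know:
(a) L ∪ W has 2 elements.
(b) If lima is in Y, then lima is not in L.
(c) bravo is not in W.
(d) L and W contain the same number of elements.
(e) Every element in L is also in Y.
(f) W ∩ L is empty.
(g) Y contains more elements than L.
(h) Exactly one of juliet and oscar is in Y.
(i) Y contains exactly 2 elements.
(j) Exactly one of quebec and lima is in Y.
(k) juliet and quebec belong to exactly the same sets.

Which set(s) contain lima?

lima: W, Y

From (c): bravo ∉ W.
Suppose lima ∈ L: no assignment then satisfies all the clues, so lima ∉ L.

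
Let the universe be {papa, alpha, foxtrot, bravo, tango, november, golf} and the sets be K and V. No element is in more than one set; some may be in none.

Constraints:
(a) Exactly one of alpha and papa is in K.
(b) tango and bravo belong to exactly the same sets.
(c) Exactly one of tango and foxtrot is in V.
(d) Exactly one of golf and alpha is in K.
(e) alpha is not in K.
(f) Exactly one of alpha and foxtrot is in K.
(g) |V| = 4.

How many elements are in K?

From (e): alpha ∉ K.
(a) (exactly one): papa ∈ K.
(d) (exactly one): golf ∈ K.
(f) (exactly one): foxtrot ∈ K.
(g): only 4 candidates remain for V, so all are in.

3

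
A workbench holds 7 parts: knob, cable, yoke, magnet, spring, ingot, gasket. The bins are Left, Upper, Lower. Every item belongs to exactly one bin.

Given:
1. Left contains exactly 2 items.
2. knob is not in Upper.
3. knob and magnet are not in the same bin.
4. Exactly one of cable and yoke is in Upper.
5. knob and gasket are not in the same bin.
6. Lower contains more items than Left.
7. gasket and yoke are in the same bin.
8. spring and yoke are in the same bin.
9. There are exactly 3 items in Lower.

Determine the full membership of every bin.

Left = {ingot, knob}; Upper = {cable, magnet}; Lower = {gasket, spring, yoke}

From (2): knob ∉ Upper.
Suppose knob ∉ Left: no assignment then satisfies all the clues, so knob ∈ Left.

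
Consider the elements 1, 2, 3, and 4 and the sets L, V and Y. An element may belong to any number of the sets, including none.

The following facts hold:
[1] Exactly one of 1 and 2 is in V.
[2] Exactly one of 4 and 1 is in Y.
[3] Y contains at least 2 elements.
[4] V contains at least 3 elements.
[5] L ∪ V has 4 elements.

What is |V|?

3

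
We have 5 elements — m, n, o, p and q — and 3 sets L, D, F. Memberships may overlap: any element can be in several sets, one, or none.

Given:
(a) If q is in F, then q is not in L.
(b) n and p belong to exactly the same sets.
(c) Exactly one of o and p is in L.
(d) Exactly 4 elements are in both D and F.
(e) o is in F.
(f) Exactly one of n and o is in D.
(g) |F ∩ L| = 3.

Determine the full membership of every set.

L = {m, n, p}; D = {m, n, p, q}; F = {m, n, o, p, q}

From (e): o ∈ F.
Suppose m ∉ L: no assignment then satisfies all the clues, so m ∈ L.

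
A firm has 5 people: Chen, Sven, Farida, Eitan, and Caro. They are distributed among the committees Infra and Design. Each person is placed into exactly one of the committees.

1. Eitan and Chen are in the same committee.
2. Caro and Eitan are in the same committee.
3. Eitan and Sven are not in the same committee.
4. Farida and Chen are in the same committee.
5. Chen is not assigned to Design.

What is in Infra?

Infra = {Caro, Chen, Eitan, Farida}

From (5): Chen ∉ Design.
(1): Eitan matches Chen: Eitan ∉ Design.
(2): Caro matches Eitan: Caro ∉ Design.
(4): Farida matches Chen: Farida ∉ Design.
Only one committee left: Chen ∈ Infra.
Only one committee left: Farida ∈ Infra.
Only one committee left: Eitan ∈ Infra.
Only one committee left: Caro ∈ Infra.
(3): Sven ∉ Infra.
Only one committee left: Sven ∈ Design.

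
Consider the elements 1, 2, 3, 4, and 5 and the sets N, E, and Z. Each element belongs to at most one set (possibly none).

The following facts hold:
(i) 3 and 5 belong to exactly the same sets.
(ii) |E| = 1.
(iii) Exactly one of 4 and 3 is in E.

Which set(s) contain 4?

4: E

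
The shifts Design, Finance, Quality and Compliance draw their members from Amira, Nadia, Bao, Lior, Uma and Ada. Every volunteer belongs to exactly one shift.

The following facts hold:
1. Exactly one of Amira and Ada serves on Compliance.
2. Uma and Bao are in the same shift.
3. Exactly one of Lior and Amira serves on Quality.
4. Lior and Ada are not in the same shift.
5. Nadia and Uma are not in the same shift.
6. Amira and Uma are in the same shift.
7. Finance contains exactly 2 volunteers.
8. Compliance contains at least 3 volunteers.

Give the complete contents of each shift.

Design = {}; Finance = {Ada, Nadia}; Quality = {Lior}; Compliance = {Amira, Bao, Uma}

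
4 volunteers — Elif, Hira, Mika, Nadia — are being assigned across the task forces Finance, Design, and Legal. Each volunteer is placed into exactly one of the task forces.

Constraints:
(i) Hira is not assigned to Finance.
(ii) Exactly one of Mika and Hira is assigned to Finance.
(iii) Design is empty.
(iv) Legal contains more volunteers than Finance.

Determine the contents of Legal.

Legal = {Elif, Hira, Nadia}

From (i): Hira ∉ Finance.
(ii) (exactly one): Mika ∈ Finance.
(iii): Design already has 0, so the rest are out.
Only one task force left: Hira ∈ Legal.
Suppose Elif ∉ Legal: no assignment then satisfies all the clues, so Elif ∈ Legal.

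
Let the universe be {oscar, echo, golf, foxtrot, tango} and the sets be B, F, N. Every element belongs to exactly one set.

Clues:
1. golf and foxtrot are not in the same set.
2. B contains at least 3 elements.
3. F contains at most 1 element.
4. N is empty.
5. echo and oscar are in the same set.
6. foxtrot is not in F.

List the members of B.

B = {echo, foxtrot, oscar, tango}

From (6): foxtrot ∉ F.
(4): N already has 0, so the rest are out.
Only one set left: foxtrot ∈ B.
(1): golf ∉ B.
Only one set left: golf ∈ F.
(3): F already has 1, so the rest are out.
Only one set left: oscar ∈ B.
Only one set left: echo ∈ B.
Only one set left: tango ∈ B.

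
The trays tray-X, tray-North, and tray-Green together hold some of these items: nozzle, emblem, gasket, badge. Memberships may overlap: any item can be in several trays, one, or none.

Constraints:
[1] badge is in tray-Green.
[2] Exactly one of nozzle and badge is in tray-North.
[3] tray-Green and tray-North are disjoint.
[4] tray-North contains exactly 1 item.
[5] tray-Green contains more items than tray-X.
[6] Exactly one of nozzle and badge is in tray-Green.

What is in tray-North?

From (1): badge ∈ tray-Green.
(3) (disjoint): badge ∉ tray-North.
(6) (exactly one): nozzle ∉ tray-Green.
(2) (exactly one): nozzle ∈ tray-North.
(4): tray-North already has 1, so the rest are out.

tray-North = {nozzle}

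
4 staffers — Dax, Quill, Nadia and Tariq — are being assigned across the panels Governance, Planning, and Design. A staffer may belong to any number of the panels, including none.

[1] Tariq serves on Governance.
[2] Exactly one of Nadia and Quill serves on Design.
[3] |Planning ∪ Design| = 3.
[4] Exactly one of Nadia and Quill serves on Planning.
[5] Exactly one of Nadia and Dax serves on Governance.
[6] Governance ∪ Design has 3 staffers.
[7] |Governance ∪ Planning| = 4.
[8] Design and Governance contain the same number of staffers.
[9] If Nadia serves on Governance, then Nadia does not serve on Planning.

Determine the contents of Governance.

Governance = {Nadia, Tariq}

From (1): Tariq ∈ Governance.
Suppose Dax ∈ Governance: no assignment then satisfies all the clues, so Dax ∉ Governance.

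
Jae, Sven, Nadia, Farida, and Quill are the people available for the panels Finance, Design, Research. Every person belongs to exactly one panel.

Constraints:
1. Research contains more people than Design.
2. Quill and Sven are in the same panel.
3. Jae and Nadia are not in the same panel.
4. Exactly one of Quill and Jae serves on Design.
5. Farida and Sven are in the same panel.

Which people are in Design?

Design = {Jae}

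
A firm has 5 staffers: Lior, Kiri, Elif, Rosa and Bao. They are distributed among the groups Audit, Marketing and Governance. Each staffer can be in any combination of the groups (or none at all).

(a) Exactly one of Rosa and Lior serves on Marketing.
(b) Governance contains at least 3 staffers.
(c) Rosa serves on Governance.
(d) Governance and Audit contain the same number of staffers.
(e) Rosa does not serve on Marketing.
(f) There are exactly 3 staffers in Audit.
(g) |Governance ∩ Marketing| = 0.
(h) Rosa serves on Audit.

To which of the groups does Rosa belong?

From (c): Rosa ∈ Governance.
From (e): Rosa ∉ Marketing.
From (h): Rosa ∈ Audit.
(a) (exactly one): Lior ∈ Marketing.

Rosa: Audit, Governance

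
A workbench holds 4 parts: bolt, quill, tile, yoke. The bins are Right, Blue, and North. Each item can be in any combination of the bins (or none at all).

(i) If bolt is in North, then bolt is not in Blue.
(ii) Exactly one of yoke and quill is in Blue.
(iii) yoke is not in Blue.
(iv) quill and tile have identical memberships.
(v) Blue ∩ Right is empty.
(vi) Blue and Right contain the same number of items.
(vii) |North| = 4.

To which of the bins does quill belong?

quill: Blue, North

From (iii): yoke ∉ Blue.
(ii) (exactly one): quill ∈ Blue.
(iv): tile matches quill: tile ∈ Blue.
(v) (disjoint): quill ∉ Right.
(v) (disjoint): tile ∉ Right.
(vii): only 4 candidates remain for North, so all are in.
(i): bolt ∉ Blue.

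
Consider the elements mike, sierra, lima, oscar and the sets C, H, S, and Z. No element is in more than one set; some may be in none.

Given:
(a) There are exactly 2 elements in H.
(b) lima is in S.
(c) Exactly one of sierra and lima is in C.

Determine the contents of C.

From (b): lima ∈ S.
(c) (exactly one): sierra ∈ C.
(a): only 2 candidates remain for H, so all are in.

C = {sierra}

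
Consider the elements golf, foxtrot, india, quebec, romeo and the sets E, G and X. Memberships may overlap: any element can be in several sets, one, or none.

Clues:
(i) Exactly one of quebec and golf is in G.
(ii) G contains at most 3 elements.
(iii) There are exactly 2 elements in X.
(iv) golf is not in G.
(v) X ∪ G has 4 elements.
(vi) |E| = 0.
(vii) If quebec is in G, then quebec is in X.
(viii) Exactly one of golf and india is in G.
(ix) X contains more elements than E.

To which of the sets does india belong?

india: G

From (iv): golf ∉ G.
(i) (exactly one): quebec ∈ G.
(vi): E already has 0, so the rest are out.
(vii): quebec ∈ X.
(viii) (exactly one): india ∈ G.
Suppose india ∈ X: no assignment then satisfies all the clues, so india ∉ X.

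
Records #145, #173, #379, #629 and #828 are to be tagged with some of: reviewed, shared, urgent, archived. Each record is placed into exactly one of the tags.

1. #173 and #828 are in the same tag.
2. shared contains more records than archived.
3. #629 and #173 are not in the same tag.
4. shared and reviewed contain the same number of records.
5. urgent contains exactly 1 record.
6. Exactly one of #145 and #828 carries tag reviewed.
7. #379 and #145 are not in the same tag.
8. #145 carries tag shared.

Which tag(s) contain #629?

From (8): #145 ∈ shared.
(6) (exactly one): #828 ∈ reviewed.
(7): #379 ∉ shared.
(1): #173 matches #828: #173 ∈ reviewed.
(3): #629 ∉ reviewed.
Suppose #629 ∉ shared: no assignment then satisfies all the clues, so #629 ∈ shared.

#629: shared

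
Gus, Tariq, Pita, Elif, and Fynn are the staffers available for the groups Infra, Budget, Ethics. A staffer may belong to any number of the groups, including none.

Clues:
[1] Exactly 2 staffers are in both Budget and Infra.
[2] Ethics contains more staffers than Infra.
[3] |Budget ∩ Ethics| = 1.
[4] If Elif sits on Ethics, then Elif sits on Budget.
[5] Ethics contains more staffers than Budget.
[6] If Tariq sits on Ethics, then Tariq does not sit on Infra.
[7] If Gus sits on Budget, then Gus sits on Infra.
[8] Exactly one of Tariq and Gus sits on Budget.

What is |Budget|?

2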